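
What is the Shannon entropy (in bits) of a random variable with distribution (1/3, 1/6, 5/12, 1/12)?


H = -sum(p_i * log2(p_i)). Terms: -(1/3)*log2(1/3) = 0.528321; -(1/6)*log2(1/6) = 0.430827; -(5/12)*log2(5/12) = 0.526264; -(1/12)*log2(1/12) = 0.298747. H = 0.528321 + 0.430827 + 0.526264 + 0.298747 = 1.7842

1.7842 bits


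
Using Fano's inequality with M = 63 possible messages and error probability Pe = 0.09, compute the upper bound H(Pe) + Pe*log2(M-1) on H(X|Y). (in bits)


H(Pe) = -Pe*log2(Pe) - (1-Pe)*log2(1-Pe) = -0.09*log2(0.09) - 0.91*log2(0.91) = 0.312654 + 0.123816 = 0.4365. Pe*log2(M-1) = 0.09*log2(62) = 0.535878. Bound = H(Pe) + Pe*log2(M-1) = 0.312654 + 0.123816 + 0.535878 = 0.9723

0.9723 bits


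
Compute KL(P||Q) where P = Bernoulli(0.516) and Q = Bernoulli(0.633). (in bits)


KL = p*log2(p/q) + (1-p)*log2((1-p)/(1-q)) = 0.516*log2(0.516/0.633) + 0.484*log2(0.484/0.367) = 0.0411

0.0411 bits


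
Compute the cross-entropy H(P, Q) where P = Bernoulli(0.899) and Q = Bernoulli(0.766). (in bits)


H(P,Q) = -p*log2(q) - (1-p)*log2(1-q). -0.899*log2(0.766) = 0.345741; -0.101*log2(0.234) = 0.211637. H(P,Q) = 0.345741 + 0.211637 = 0.5574

0.5574 bits


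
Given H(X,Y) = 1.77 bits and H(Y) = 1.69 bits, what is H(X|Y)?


H(X|Y) = H(X,Y) - H(Y) = 1.77 - 1.69 = 0.08

0.08 bits


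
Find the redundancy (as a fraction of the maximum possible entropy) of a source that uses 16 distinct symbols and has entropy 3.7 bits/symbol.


H_max = log2(K) = log2(16) = 4.0 bits/symbol. Redundancy = 1 - H/H_max = 1 - 3.7/4.0 = 1 - 0.925 = 0.075

0.075


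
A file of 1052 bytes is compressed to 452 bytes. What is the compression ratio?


Ratio = original / compressed = 1052 / 452 = 2.3274

2.3274


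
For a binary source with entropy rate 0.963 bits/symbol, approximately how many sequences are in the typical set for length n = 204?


log2|A_typical| = nH = 204 * 0.963 = 196.452, so |A_typical| ~ 2^196.452 = 1.374e+59

1.374e+59


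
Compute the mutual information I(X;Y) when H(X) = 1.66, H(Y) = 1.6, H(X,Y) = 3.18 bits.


I(X;Y) = H(X) + H(Y) - H(X,Y) = 1.66 + 1.6 - 3.18 = 0.08

0.08 bits


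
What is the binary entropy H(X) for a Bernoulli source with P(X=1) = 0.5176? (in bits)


H = -p*log2(p) - (1-p)*log2(1-p). -0.5176*log2(0.5176) = 0.491767; -0.4824*log2(0.4824) = 0.507339. H = 0.491767 + 0.507339 = 0.9991

0.9991 bits


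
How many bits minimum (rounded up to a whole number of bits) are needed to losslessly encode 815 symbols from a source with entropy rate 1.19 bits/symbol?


Minimum bits >= n * H = 815 * 1.19 = 969.85, rounded up to a whole number of bits = 970

970 bits


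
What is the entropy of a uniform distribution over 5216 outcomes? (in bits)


H = log2(n) = log2(5216) = 12.3487

12.3487 bits


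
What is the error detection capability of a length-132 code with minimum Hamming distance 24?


Detection capability = d_min - 1 = 24 - 1 = 23

23 errors


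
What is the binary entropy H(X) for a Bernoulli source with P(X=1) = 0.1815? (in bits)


H = -p*log2(p) - (1-p)*log2(1-p). -0.1815*log2(0.1815) = 0.446845; -0.8185*log2(0.8185) = 0.236502. H = 0.446845 + 0.236502 = 0.6833

0.6833 bits


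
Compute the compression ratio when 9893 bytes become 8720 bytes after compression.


Ratio = original / compressed = 9893 / 8720 = 1.1345

1.1345


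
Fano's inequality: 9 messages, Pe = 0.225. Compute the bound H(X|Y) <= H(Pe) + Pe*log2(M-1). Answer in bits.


H(Pe) = -Pe*log2(Pe) - (1-Pe)*log2(1-Pe) = -0.225*log2(0.225) - 0.775*log2(0.775) = 0.484201 + 0.284992 = 0.7692. Pe*log2(M-1) = 0.225*log2(8) = 0.675000. Bound = H(Pe) + Pe*log2(M-1) = 0.484201 + 0.284992 + 0.675000 = 1.4442

1.4442 bits


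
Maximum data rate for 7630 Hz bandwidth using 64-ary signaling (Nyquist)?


Rate = 2 * B * log2(M) = 2 * 7630 * 6.0 = 91560.0

91560.0 bps


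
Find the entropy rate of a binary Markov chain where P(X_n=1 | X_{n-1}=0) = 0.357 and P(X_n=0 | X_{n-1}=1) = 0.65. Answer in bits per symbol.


Stationary distribution: pi_0 = p10/(p01+p10) = 0.6455, pi_1 = 0.3545. Entropy rate H' = pi_0*H(p01) + pi_1*H(p10) = 0.6455*0.9402 + 0.3545*0.9341 = 0.938

0.938 bits/symbol


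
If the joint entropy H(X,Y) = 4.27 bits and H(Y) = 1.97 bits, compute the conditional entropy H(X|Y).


H(X|Y) = H(X,Y) - H(Y) = 4.27 - 1.97 = 2.3

2.3 bits


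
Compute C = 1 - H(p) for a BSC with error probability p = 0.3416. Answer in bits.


H(p) = -p*log2(p) - (1-p)*log2(1-p) = -0.3416*log2(0.3416) - 0.6584*log2(0.6584) = 0.529350 + 0.396991 = 0.9263. C = 1 - H(p) = 1 - 0.9263 = 0.0737

0.0737 bits


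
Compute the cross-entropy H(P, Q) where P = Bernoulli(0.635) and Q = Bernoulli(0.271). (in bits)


H(P,Q) = -p*log2(q) - (1-p)*log2(1-q). -0.635*log2(0.271) = 1.196108; -0.365*log2(0.729) = 0.166443. H(P,Q) = 1.196108 + 0.166443 = 1.3626

1.3626 bits


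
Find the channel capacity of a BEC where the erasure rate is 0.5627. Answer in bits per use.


C = 1 - epsilon = 1 - 0.5627 = 0.4373

0.4373 bits


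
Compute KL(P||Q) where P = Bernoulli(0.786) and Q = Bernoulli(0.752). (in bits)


KL = p*log2(p/q) + (1-p)*log2((1-p)/(1-q)) = 0.786*log2(0.786/0.752) + 0.214*log2(0.214/0.248) = 0.0046

0.0046 bits


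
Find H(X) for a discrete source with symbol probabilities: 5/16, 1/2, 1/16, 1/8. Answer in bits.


H = -sum(p_i * log2(p_i)). Terms: -(5/16)*log2(5/16) = 0.524397; -(1/2)*log2(1/2) = 0.500000; -(1/16)*log2(1/16) = 0.250000; -(1/8)*log2(1/8) = 0.375000. H = 0.524397 + 0.500000 + 0.250000 + 0.375000 = 1.6494

1.6494 bits


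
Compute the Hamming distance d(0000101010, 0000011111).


Count differing positions: . . . . ^ ^ . ^ . ^ = 4 differences

4


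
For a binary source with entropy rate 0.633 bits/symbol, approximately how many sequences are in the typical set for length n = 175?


log2|A_typical| = nH = 175 * 0.633 = 110.775, so |A_typical| ~ 2^110.775 = 2.221e+33

2.221e+33


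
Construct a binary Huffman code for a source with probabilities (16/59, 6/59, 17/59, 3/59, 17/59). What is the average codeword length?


Huffman construction (repeatedly merge the two least-probable nodes; each merge adds 1 bit to every symbol beneath it): 3/59 + 6/59 = 9/59; 9/59 + 16/59 = 25/59; 17/59 + 17/59 = 34/59; 25/59 + 34/59 = 1. Resulting codeword lengths (in the order the probabilities were given): (2, 3, 2, 3, 2). L_avg = sum(p_i * l_i) = 16/59*2 + 6/59*3 + 17/59*2 + 3/59*3 + 17/59*2 = 127/59 = 2.1525

2.1525 bits


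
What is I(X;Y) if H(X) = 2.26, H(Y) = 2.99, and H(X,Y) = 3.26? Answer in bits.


I(X;Y) = H(X) + H(Y) - H(X,Y) = 2.26 + 2.99 - 3.26 = 1.99

1.99 bits


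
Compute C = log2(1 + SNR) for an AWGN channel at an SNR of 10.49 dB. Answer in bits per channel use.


SNR_linear = 10^(10.49/10) = 11.1944; C = log2(1 + SNR_linear) = log2(1 + 11.1944) = 3.6081

3.6081 bits/channel use


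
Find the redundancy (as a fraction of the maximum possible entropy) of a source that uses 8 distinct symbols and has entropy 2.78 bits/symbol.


H_max = log2(K) = log2(8) = 3.0 bits/symbol. Redundancy = 1 - H/H_max = 1 - 2.78/3.0 = 1 - 0.9267 = 0.0733

0.0733


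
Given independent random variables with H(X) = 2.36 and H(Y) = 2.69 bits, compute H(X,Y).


For independent variables, H(X,Y) = H(X) + H(Y) = 2.36 + 2.69 = 5.05

5.05 bits


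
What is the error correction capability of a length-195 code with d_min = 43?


Correction capability = floor((d-1)/2) = floor((43-1)/2) = 21

21 errors


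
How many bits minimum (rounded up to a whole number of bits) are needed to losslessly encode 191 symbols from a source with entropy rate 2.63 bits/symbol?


Minimum bits >= n * H = 191 * 2.63 = 502.33, rounded up to a whole number of bits = 503

503 bits


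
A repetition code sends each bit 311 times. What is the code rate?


Rate = k/n = 1/311

1/311


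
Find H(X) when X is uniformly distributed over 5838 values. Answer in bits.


H = log2(n) = log2(5838) = 12.5113

12.5113 bits


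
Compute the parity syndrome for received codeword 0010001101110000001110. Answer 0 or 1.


Syndrome = XOR of all bits = 0 XOR 0 XOR 1 XOR 0 XOR 0 XOR 0 XOR 1 XOR 1 XOR 0 XOR 1 XOR 1 XOR 1 XOR 0 XOR 0 XOR 0 XOR 0 XOR 0 XOR 0 XOR 1 XOR 1 XOR 1 XOR 0 = 1

1


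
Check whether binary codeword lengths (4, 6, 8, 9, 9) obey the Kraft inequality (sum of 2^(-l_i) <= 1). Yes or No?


Kraft sum = sum(2^(-l_i)) = 0.0859, need <= 1. Result: satisfied (a binary prefix-free code with these lengths exists)

Yes


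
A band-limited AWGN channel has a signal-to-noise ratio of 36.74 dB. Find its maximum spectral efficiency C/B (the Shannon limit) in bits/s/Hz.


SNR_linear = 10^(36.74/10) = 4720.6304; C/B = log2(1 + SNR_linear) = log2(1 + 4720.6304) = 12.2051

12.2051 bits/s/Hz


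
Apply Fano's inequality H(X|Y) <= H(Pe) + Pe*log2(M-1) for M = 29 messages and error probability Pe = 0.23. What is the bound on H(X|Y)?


H(Pe) = -Pe*log2(Pe) - (1-Pe)*log2(1-Pe) = -0.23*log2(0.23) - 0.77*log2(0.77) = 0.487668 + 0.290344 = 0.778. Pe*log2(M-1) = 0.23*log2(28) = 1.105692. Bound = H(Pe) + Pe*log2(M-1) = 0.487668 + 0.290344 + 1.105692 = 1.8837

1.8837 bits


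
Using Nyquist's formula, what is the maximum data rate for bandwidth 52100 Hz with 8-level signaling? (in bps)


Rate = 2 * B * log2(M) = 2 * 52100 * 3.0 = 312600.0

312600.0 bps


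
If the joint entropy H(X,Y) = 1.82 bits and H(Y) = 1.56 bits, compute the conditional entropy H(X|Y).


H(X|Y) = H(X,Y) - H(Y) = 1.82 - 1.56 = 0.26

0.26 bits


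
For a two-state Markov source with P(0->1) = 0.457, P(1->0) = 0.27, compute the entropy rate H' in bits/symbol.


Stationary distribution: pi_0 = p10/(p01+p10) = 0.3714, pi_1 = 0.6286. Entropy rate H' = pi_0*H(p01) + pi_1*H(p10) = 0.3714*0.9947 + 0.6286*0.8415 = 0.8984

0.8984 bits/symbol


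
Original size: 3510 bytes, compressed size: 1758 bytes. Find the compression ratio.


Ratio = original / compressed = 3510 / 1758 = 1.9966

1.9966


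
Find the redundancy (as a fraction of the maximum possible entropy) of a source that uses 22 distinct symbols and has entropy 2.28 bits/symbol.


H_max = log2(K) = log2(22) = 4.4594 bits/symbol. Redundancy = 1 - H/H_max = 1 - 2.28/4.4594 = 1 - 0.5113 = 0.4887

0.4887


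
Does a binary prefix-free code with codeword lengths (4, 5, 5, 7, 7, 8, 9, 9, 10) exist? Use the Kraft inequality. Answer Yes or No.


Kraft sum = sum(2^(-l_i)) = 0.1494, need <= 1. Result: satisfied (a binary prefix-free code with these lengths exists)

Yes


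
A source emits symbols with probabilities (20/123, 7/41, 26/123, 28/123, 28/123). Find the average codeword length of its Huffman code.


Huffman construction (repeatedly merge the two least-probable nodes; each merge adds 1 bit to every symbol beneath it): 20/123 + 7/41 = 1/3; 26/123 + 28/123 = 18/41; 28/123 + 1/3 = 23/41; 18/41 + 23/41 = 1. Resulting codeword lengths (in the order the probabilities were given): (3, 3, 2, 2, 2). L_avg = sum(p_i * l_i) = 20/123*3 + 7/41*3 + 26/123*2 + 28/123*2 + 28/123*2 = 7/3 = 2.3333

2.3333 bits


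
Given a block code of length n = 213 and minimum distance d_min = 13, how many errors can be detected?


Detection capability = d_min - 1 = 13 - 1 = 12

12 errors


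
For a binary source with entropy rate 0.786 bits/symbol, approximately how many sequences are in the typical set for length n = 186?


log2|A_typical| = nH = 186 * 0.786 = 146.196, so |A_typical| ~ 2^146.196 = 1.022e+44

1.022e+44


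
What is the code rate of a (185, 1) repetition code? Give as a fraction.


Rate = k/n = 1/185

1/185


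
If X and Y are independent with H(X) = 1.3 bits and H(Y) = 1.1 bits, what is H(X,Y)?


For independent variables, H(X,Y) = H(X) + H(Y) = 1.3 + 1.1 = 2.4

2.4 bits


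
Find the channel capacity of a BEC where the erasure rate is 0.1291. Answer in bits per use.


C = 1 - epsilon = 1 - 0.1291 = 0.8709

0.8709 bits


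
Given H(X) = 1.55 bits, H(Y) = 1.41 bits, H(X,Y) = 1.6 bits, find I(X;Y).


I(X;Y) = H(X) + H(Y) - H(X,Y) = 1.55 + 1.41 - 1.6 = 1.36

1.36 bits


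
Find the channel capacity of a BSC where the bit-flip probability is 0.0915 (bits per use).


H(p) = -p*log2(p) - (1-p)*log2(1-p) = -0.0915*log2(0.0915) - 0.9085*log2(0.9085) = 0.315683 + 0.125774 = 0.4415. C = 1 - H(p) = 1 - 0.4415 = 0.5585

0.5585 bits


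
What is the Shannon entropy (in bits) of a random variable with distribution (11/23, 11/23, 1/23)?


H = -sum(p_i * log2(p_i)). Terms: -(11/23)*log2(11/23) = 0.508932; -(11/23)*log2(11/23) = 0.508932; -(1/23)*log2(1/23) = 0.196677. H = 0.508932 + 0.508932 + 0.196677 = 1.2145

1.2145 bits


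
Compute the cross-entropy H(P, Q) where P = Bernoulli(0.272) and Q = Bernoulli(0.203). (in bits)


H(P,Q) = -p*log2(q) - (1-p)*log2(1-q). -0.272*log2(0.203) = 0.625722; -0.728*log2(0.797) = 0.238310. H(P,Q) = 0.625722 + 0.238310 = 0.864

0.864 bits


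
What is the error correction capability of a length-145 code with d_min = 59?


Correction capability = floor((d-1)/2) = floor((59-1)/2) = 29

29 errors


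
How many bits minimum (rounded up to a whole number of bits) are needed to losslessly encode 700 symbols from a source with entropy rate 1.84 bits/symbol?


Minimum bits >= n * H = 700 * 1.84 = 1288.0, rounded up to a whole number of bits = 1288

1288 bits


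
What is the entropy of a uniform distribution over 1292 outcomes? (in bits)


H = log2(n) = log2(1292) = 10.3354

10.3354 bits


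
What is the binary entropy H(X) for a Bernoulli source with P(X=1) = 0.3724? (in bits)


H = -p*log2(p) - (1-p)*log2(1-p). -0.3724*log2(0.3724) = 0.530698; -0.6276*log2(0.6276) = 0.421799. H = 0.530698 + 0.421799 = 0.9525

0.9525 bits


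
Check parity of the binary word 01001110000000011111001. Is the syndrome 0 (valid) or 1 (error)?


Syndrome = XOR of all bits = 0 XOR 1 XOR 0 XOR 0 XOR 1 XOR 1 XOR 1 XOR 0 XOR 0 XOR 0 XOR 0 XOR 0 XOR 0 XOR 0 XOR 0 XOR 1 XOR 1 XOR 1 XOR 1 XOR 1 XOR 0 XOR 0 XOR 1 = 0

0


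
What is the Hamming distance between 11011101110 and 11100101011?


Count differing positions: . . ^ ^ ^ . . . ^ . ^ = 5 differences

5


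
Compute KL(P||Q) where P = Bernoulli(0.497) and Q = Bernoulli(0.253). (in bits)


KL = p*log2(p/q) + (1-p)*log2((1-p)/(1-q)) = 0.497*log2(0.497/0.253) + 0.503*log2(0.503/0.747) = 0.1971

0.1971 bits


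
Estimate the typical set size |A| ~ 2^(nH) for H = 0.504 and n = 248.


log2|A_typical| = nH = 248 * 0.504 = 124.992, so |A_typical| ~ 2^124.992 = 4.230e+37

4.230e+37


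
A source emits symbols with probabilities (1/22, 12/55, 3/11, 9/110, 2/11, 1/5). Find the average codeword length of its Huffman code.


Huffman construction (repeatedly merge the two least-probable nodes; each merge adds 1 bit to every symbol beneath it): 1/22 + 9/110 = 7/55; 7/55 + 2/11 = 17/55; 1/5 + 12/55 = 23/55; 3/11 + 17/55 = 32/55; 23/55 + 32/55 = 1. Resulting codeword lengths (in the order the probabilities were given): (4, 2, 2, 4, 3, 2). L_avg = sum(p_i * l_i) = 1/22*4 + 12/55*2 + 3/11*2 + 9/110*4 + 2/11*3 + 1/5*2 = 134/55 = 2.4364

2.4364 bits


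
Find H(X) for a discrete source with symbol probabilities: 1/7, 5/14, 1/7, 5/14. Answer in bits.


H = -sum(p_i * log2(p_i)). Terms: -(1/7)*log2(1/7) = 0.401051; -(5/14)*log2(5/14) = 0.530510; -(1/7)*log2(1/7) = 0.401051; -(5/14)*log2(5/14) = 0.530510. H = 0.401051 + 0.530510 + 0.401051 + 0.530510 = 1.8631

1.8631 bits


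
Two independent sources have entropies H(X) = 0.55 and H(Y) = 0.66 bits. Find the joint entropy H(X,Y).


For independent variables, H(X,Y) = H(X) + H(Y) = 0.55 + 0.66 = 1.21

1.21 bits


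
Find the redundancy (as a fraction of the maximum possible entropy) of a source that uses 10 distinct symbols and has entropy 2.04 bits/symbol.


H_max = log2(K) = log2(10) = 3.3219 bits/symbol. Redundancy = 1 - H/H_max = 1 - 2.04/3.3219 = 1 - 0.6141 = 0.3859

0.3859


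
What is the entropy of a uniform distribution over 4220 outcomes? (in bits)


H = log2(n) = log2(4220) = 12.043

12.043 bits


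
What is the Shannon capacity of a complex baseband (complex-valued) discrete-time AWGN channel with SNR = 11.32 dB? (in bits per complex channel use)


SNR_linear = 10^(11.32/10) = 13.5519; C = log2(1 + SNR_linear) = log2(1 + 13.5519) = 3.8631

3.8631 bits/channel use


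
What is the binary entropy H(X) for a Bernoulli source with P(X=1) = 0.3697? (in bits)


H = -p*log2(p) - (1-p)*log2(1-p). -0.3697*log2(0.3697) = 0.530731; -0.6303*log2(0.6303) = 0.419710. H = 0.530731 + 0.419710 = 0.9504

0.9504 bits


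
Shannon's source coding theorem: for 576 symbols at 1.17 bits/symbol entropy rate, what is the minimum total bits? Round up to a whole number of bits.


Minimum bits >= n * H = 576 * 1.17 = 673.92, rounded up to a whole number of bits = 674

674 bits


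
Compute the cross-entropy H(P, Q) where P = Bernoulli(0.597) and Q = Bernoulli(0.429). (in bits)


H(P,Q) = -p*log2(q) - (1-p)*log2(1-q). -0.597*log2(0.429) = 0.728907; -0.403*log2(0.571) = 0.325800. H(P,Q) = 0.728907 + 0.325800 = 1.0547

1.0547 bits


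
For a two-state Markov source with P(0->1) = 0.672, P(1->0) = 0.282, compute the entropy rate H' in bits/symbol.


Stationary distribution: pi_0 = p10/(p01+p10) = 0.2956, pi_1 = 0.7044. Entropy rate H' = pi_0*H(p01) + pi_1*H(p10) = 0.2956*0.9129 + 0.7044*0.8582 = 0.8743

0.8743 bits/symbol


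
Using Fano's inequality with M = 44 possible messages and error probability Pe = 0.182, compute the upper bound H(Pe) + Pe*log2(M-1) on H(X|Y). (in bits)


H(Pe) = -Pe*log2(Pe) - (1-Pe)*log2(1-Pe) = -0.182*log2(0.182) - 0.818*log2(0.818) = 0.447354 + 0.237079 = 0.6844. Pe*log2(M-1) = 0.182*log2(43) = 0.987580. Bound = H(Pe) + Pe*log2(M-1) = 0.447354 + 0.237079 + 0.987580 = 1.672

1.672 bits


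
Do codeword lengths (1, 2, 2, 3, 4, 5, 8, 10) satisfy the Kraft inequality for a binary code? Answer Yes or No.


Kraft sum = sum(2^(-l_i)) = 1.2236, need <= 1. Result: violated (a binary prefix-free code with these lengths cannot exist)

No


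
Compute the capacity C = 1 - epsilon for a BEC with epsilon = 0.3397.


C = 1 - epsilon = 1 - 0.3397 = 0.6603

0.6603 bits


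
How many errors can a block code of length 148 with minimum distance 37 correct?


Correction capability = floor((d-1)/2) = floor((37-1)/2) = 18

18 errors


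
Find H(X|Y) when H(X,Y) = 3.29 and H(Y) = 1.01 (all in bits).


H(X|Y) = H(X,Y) - H(Y) = 3.29 - 1.01 = 2.28

2.28 bits


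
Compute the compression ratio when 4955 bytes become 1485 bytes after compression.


Ratio = original / compressed = 4955 / 1485 = 3.3367

3.3367


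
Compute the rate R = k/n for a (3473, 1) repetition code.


Rate = k/n = 1/3473

1/3473


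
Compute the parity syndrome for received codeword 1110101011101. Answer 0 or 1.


Syndrome = XOR of all bits = 1 XOR 1 XOR 1 XOR 0 XOR 1 XOR 0 XOR 1 XOR 0 XOR 1 XOR 1 XOR 1 XOR 0 XOR 1 = 1

1


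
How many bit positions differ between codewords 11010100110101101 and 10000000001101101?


Count differing positions: . ^ . ^ . ^ . . ^ ^ ^ . . . . . . = 6 differences

6


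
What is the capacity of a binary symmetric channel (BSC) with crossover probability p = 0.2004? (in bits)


H(p) = -p*log2(p) - (1-p)*log2(1-p) = -0.2004*log2(0.2004) - 0.7996*log2(0.7996) = 0.464737 + 0.257991 = 0.7227. C = 1 - H(p) = 1 - 0.7227 = 0.2773

0.2773 bits


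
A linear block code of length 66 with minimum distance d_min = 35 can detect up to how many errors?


Detection capability = d_min - 1 = 35 - 1 = 34

34 errors


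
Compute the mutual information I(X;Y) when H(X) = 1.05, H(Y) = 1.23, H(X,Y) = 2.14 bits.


I(X;Y) = H(X) + H(Y) - H(X,Y) = 1.05 + 1.23 - 2.14 = 0.14

0.14 bits


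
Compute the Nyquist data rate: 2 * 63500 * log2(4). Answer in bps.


Rate = 2 * B * log2(M) = 2 * 63500 * 2.0 = 254000.0

254000.0 bps


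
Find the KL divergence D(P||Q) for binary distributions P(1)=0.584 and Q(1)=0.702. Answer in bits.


KL = p*log2(p/q) + (1-p)*log2((1-p)/(1-q)) = 0.584*log2(0.584/0.702) + 0.416*log2(0.416/0.298) = 0.0452

0.0452 bits


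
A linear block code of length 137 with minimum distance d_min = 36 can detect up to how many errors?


Detection capability = d_min - 1 = 36 - 1 = 35

35 errors


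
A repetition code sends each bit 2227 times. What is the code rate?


Rate = k/n = 1/2227

1/2227


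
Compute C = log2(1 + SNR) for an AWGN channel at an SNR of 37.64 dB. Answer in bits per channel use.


SNR_linear = 10^(37.64/10) = 5807.6442; C = log2(1 + SNR_linear) = log2(1 + 5807.6442) = 12.504

12.504 bits/channel use


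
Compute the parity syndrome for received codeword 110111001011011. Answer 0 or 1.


Syndrome = XOR of all bits = 1 XOR 1 XOR 0 XOR 1 XOR 1 XOR 1 XOR 0 XOR 0 XOR 1 XOR 0 XOR 1 XOR 1 XOR 0 XOR 1 XOR 1 = 0

0


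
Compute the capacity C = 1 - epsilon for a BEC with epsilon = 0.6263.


C = 1 - epsilon = 1 - 0.6263 = 0.3737

0.3737 bits


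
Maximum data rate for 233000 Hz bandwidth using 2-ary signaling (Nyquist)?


Rate = 2 * B * log2(M) = 2 * 233000 * 1.0 = 466000.0

466000.0 bps


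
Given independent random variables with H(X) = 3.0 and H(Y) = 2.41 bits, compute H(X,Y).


For independent variables, H(X,Y) = H(X) + H(Y) = 3.0 + 2.41 = 5.41

5.41 bits


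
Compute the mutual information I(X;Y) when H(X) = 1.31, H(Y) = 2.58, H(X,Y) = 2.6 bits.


I(X;Y) = H(X) + H(Y) - H(X,Y) = 1.31 + 2.58 - 2.6 = 1.29

1.29 bits


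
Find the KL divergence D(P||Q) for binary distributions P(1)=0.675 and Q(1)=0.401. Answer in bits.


KL = p*log2(p/q) + (1-p)*log2((1-p)/(1-q)) = 0.675*log2(0.675/0.401) + 0.325*log2(0.325/0.599) = 0.2204

0.2204 bits


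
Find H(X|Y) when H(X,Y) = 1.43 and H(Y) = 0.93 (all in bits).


H(X|Y) = H(X,Y) - H(Y) = 1.43 - 0.93 = 0.5

0.5 bits


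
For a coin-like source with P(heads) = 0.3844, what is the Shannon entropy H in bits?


H = -p*log2(p) - (1-p)*log2(1-p). -0.3844*log2(0.3844) = 0.530211; -0.6156*log2(0.6156) = 0.430880. H = 0.530211 + 0.430880 = 0.9611

0.9611 bits


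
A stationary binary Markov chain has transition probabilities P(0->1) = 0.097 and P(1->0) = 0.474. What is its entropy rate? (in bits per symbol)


Stationary distribution: pi_0 = p10/(p01+p10) = 0.8301, pi_1 = 0.1699. Entropy rate H' = pi_0*H(p01) + pi_1*H(p10) = 0.8301*0.4594 + 0.1699*0.998 = 0.5509

0.5509 bits/symbol


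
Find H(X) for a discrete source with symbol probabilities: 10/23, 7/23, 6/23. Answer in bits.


H = -sum(p_i * log2(p_i)). Terms: -(10/23)*log2(10/23) = 0.522450; -(7/23)*log2(7/23) = 0.522324; -(6/23)*log2(6/23) = 0.505722. H = 0.522450 + 0.522324 + 0.505722 = 1.5505

1.5505 bits


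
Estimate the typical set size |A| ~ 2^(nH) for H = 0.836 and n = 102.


log2|A_typical| = nH = 102 * 0.836 = 85.272, so |A_typical| ~ 2^85.272 = 4.671e+25

4.671e+25


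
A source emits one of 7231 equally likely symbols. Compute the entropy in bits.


H = log2(n) = log2(7231) = 12.82

12.82 bits


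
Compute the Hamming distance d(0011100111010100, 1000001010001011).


Count differing positions: ^ . ^ ^ ^ . ^ ^ . ^ . ^ ^ ^ ^ ^ = 12 differences

12


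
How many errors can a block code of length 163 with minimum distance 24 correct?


Correction capability = floor((d-1)/2) = floor((24-1)/2) = 11

11 errors


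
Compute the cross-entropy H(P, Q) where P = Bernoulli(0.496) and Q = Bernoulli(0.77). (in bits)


H(P,Q) = -p*log2(q) - (1-p)*log2(1-q). -0.496*log2(0.77) = 0.187027; -0.504*log2(0.23) = 1.068628. H(P,Q) = 0.187027 + 1.068628 = 1.2557

1.2557 bits


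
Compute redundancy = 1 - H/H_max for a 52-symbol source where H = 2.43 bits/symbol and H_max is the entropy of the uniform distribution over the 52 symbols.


H_max = log2(K) = log2(52) = 5.7004 bits/symbol. Redundancy = 1 - H/H_max = 1 - 2.43/5.7004 = 1 - 0.4263 = 0.5737

0.5737


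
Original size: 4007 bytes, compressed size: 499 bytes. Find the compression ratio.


Ratio = original / compressed = 4007 / 499 = 8.0301

8.0301


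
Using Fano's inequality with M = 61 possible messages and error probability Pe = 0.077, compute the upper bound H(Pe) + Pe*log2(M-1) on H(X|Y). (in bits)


H(Pe) = -Pe*log2(Pe) - (1-Pe)*log2(1-Pe) = -0.077*log2(0.077) - 0.923*log2(0.923) = 0.284823 + 0.106696 = 0.3915. Pe*log2(M-1) = 0.077*log2(60) = 0.454831. Bound = H(Pe) + Pe*log2(M-1) = 0.284823 + 0.106696 + 0.454831 = 0.8463

0.8463 bits


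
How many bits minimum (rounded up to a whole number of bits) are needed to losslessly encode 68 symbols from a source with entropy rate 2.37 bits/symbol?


Minimum bits >= n * H = 68 * 2.37 = 161.16, rounded up to a whole number of bits = 162

162 bits


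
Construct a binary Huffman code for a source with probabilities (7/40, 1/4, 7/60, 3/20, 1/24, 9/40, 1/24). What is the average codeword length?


Huffman construction (repeatedly merge the two least-probable nodes; each merge adds 1 bit to every symbol beneath it): 1/24 + 1/24 = 1/12; 1/12 + 7/60 = 1/5; 3/20 + 7/40 = 13/40; 1/5 + 9/40 = 17/40; 1/4 + 13/40 = 23/40; 17/40 + 23/40 = 1. Resulting codeword lengths (in the order the probabilities were given): (3, 2, 3, 3, 4, 2, 4). L_avg = sum(p_i * l_i) = 7/40*3 + 1/4*2 + 7/60*3 + 3/20*3 + 1/24*4 + 9/40*2 + 1/24*4 = 313/120 = 2.6083

2.6083 bits


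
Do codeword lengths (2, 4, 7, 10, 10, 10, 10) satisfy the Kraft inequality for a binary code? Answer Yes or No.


Kraft sum = sum(2^(-l_i)) = 0.3242, need <= 1. Result: satisfied (a binary prefix-free code with these lengths exists)

Yes


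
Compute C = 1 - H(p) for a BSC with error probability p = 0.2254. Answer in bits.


H(p) = -p*log2(p) - (1-p)*log2(1-p) = -0.2254*log2(0.2254) - 0.7746*log2(0.7746) = 0.484484 + 0.285422 = 0.7699. C = 1 - H(p) = 1 - 0.7699 = 0.2301

0.2301 bits


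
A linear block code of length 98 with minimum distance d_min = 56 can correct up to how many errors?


Correction capability = floor((d-1)/2) = floor((56-1)/2) = 27

27 errors


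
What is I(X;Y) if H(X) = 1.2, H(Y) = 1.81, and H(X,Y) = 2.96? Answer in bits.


I(X;Y) = H(X) + H(Y) - H(X,Y) = 1.2 + 1.81 - 2.96 = 0.05

0.05 bits


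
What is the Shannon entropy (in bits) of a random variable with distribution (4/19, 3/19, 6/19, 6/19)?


H = -sum(p_i * log2(p_i)). Terms: -(4/19)*log2(4/19) = 0.473248; -(3/19)*log2(3/19) = 0.420468; -(6/19)*log2(6/19) = 0.525147; -(6/19)*log2(6/19) = 0.525147. H = 0.473248 + 0.420468 + 0.525147 + 0.525147 = 1.944

1.944 bits


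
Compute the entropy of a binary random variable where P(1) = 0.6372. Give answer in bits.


H = -p*log2(p) - (1-p)*log2(1-p). -0.6372*log2(0.6372) = 0.414296; -0.3628*log2(0.3628) = 0.530687. H = 0.414296 + 0.530687 = 0.945

0.945 bits


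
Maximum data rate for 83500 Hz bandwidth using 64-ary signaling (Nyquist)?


Rate = 2 * B * log2(M) = 2 * 83500 * 6.0 = 1002000.0

1002000.0 bps


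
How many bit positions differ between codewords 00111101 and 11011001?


Count differing positions: ^ ^ ^ . . ^ . . = 4 differences

4


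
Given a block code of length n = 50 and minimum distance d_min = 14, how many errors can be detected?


Detection capability = d_min - 1 = 14 - 1 = 13

13 errors


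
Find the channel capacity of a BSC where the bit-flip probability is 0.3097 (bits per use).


H(p) = -p*log2(p) - (1-p)*log2(1-p) = -0.3097*log2(0.3097) - 0.6903*log2(0.6903) = 0.523720 + 0.369107 = 0.8928. C = 1 - H(p) = 1 - 0.8928 = 0.1072

0.1072 bits


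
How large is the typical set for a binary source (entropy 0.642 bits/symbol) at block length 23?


log2|A_typical| = nH = 23 * 0.642 = 14.766, so |A_typical| ~ 2^14.766 = 2.786e+04

2.786e+04


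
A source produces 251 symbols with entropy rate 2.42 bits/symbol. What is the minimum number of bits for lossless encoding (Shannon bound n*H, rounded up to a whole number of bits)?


Minimum bits >= n * H = 251 * 2.42 = 607.42, rounded up to a whole number of bits = 608

608 bits


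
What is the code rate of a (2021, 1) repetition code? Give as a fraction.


Rate = k/n = 1/2021

1/2021


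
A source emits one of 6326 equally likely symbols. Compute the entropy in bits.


H = log2(n) = log2(6326) = 12.6271

12.6271 bits


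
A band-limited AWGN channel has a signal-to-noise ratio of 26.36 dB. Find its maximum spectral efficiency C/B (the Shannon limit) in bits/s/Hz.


SNR_linear = 10^(26.36/10) = 432.5138; C/B = log2(1 + SNR_linear) = log2(1 + 432.5138) = 8.7599

8.7599 bits/s/Hz


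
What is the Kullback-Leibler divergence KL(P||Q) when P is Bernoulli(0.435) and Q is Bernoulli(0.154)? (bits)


KL = p*log2(p/q) + (1-p)*log2((1-p)/(1-q)) = 0.435*log2(0.435/0.154) + 0.565*log2(0.565/0.846) = 0.3226

0.3226 bits


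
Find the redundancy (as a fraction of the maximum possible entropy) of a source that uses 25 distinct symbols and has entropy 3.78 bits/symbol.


H_max = log2(K) = log2(25) = 4.6439 bits/symbol. Redundancy = 1 - H/H_max = 1 - 3.78/4.6439 = 1 - 0.814 = 0.186

0.186


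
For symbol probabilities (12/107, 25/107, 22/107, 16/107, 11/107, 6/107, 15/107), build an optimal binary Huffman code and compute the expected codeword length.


Huffman construction (repeatedly merge the two least-probable nodes; each merge adds 1 bit to every symbol beneath it): 6/107 + 11/107 = 17/107; 12/107 + 15/107 = 27/107; 16/107 + 17/107 = 33/107; 22/107 + 25/107 = 47/107; 27/107 + 33/107 = 60/107; 47/107 + 60/107 = 1. Resulting codeword lengths (in the order the probabilities were given): (3, 2, 2, 3, 4, 4, 3). L_avg = sum(p_i * l_i) = 12/107*3 + 25/107*2 + 22/107*2 + 16/107*3 + 11/107*4 + 6/107*4 + 15/107*3 = 291/107 = 2.7196

2.7196 bits


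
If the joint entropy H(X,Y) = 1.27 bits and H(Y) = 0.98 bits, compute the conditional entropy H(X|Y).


H(X|Y) = H(X,Y) - H(Y) = 1.27 - 0.98 = 0.29

0.29 bits


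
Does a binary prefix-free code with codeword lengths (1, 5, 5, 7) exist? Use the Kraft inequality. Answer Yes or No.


Kraft sum = sum(2^(-l_i)) = 0.5703, need <= 1. Result: satisfied (a binary prefix-free code with these lengths exists)

Yes


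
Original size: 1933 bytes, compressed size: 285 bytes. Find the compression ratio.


Ratio = original / compressed = 1933 / 285 = 6.7825

6.7825


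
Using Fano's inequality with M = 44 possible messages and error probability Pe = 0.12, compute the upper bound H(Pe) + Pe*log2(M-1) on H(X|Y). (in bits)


H(Pe) = -Pe*log2(Pe) - (1-Pe)*log2(1-Pe) = -0.12*log2(0.12) - 0.88*log2(0.88) = 0.367067 + 0.162294 = 0.5294. Pe*log2(M-1) = 0.12*log2(43) = 0.651152. Bound = H(Pe) + Pe*log2(M-1) = 0.367067 + 0.162294 + 0.651152 = 1.1805

1.1805 bits


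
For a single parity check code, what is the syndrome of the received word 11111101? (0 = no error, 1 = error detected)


Syndrome = XOR of all bits = 1 XOR 1 XOR 1 XOR 1 XOR 1 XOR 1 XOR 0 XOR 1 = 1

1


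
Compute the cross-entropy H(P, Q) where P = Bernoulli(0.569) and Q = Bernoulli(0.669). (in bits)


H(P,Q) = -p*log2(q) - (1-p)*log2(1-q). -0.569*log2(0.669) = 0.329976; -0.431*log2(0.331) = 0.687487. H(P,Q) = 0.329976 + 0.687487 = 1.0175

1.0175 bits


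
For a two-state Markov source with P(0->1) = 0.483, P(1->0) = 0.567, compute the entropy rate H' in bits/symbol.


Stationary distribution: pi_0 = p10/(p01+p10) = 0.54, pi_1 = 0.46. Entropy rate H' = pi_0*H(p01) + pi_1*H(p10) = 0.54*0.9992 + 0.46*0.987 = 0.9936

0.9936 bits/symbol


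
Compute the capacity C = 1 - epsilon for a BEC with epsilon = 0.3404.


C = 1 - epsilon = 1 - 0.3404 = 0.6596

0.6596 bits


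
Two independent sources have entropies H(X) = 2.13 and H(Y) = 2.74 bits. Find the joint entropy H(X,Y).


For independent variables, H(X,Y) = H(X) + H(Y) = 2.13 + 2.74 = 4.87

4.87 bits


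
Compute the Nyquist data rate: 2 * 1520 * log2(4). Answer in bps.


Rate = 2 * B * log2(M) = 2 * 1520 * 2.0 = 6080.0

6080.0 bps


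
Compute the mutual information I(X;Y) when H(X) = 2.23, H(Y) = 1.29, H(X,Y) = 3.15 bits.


I(X;Y) = H(X) + H(Y) - H(X,Y) = 2.23 + 1.29 - 3.15 = 0.37

0.37 bits


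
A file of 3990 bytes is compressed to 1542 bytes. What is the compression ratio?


Ratio = original / compressed = 3990 / 1542 = 2.5875

2.5875


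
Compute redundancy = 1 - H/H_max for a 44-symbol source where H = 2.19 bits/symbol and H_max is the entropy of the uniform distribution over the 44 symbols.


H_max = log2(K) = log2(44) = 5.4594 bits/symbol. Redundancy = 1 - H/H_max = 1 - 2.19/5.4594 = 1 - 0.4011 = 0.5989

0.5989


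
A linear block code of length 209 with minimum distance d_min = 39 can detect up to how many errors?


Detection capability = d_min - 1 = 39 - 1 = 38

38 errors


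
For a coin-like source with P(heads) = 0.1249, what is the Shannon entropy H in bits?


H = -p*log2(p) - (1-p)*log2(1-p). -0.1249*log2(0.1249) = 0.374844; -0.8751*log2(0.8751) = 0.168439. H = 0.374844 + 0.168439 = 0.5433

0.5433 bits


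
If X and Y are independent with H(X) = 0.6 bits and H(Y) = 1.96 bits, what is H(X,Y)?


For independent variables, H(X,Y) = H(X) + H(Y) = 0.6 + 1.96 = 2.56

2.56 bits


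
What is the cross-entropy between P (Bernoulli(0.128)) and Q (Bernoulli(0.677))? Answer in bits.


H(P,Q) = -p*log2(q) - (1-p)*log2(1-q). -0.128*log2(0.677) = 0.072035; -0.872*log2(0.323) = 1.421704. H(P,Q) = 0.072035 + 1.421704 = 1.4937

1.4937 bits


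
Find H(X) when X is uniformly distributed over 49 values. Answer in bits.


H = log2(n) = log2(49) = 5.6147

5.6147 bits


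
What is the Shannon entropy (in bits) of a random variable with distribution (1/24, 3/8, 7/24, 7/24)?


H = -sum(p_i * log2(p_i)). Terms: -(1/24)*log2(1/24) = 0.191040; -(3/8)*log2(3/8) = 0.530639; -(7/24)*log2(7/24) = 0.518469; -(7/24)*log2(7/24) = 0.518469. H = 0.191040 + 0.530639 + 0.518469 + 0.518469 = 1.7586

1.7586 bits


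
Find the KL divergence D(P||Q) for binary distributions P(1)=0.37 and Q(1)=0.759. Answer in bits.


KL = p*log2(p/q) + (1-p)*log2((1-p)/(1-q)) = 0.37*log2(0.37/0.759) + 0.63*log2(0.63/0.241) = 0.4898

0.4898 bits


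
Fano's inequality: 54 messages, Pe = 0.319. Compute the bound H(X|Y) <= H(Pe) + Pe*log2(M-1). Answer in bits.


H(Pe) = -Pe*log2(Pe) - (1-Pe)*log2(1-Pe) = -0.319*log2(0.319) - 0.681*log2(0.681) = 0.525831 + 0.377460 = 0.9033. Pe*log2(M-1) = 0.319*log2(53) = 1.827207. Bound = H(Pe) + Pe*log2(M-1) = 0.525831 + 0.377460 + 1.827207 = 2.7305

2.7305 bits


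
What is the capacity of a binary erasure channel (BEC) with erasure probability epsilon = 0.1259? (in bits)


C = 1 - epsilon = 1 - 0.1259 = 0.8741

0.8741 bits


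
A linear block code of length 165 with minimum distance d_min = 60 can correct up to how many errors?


Correction capability = floor((d-1)/2) = floor((60-1)/2) = 29

29 errors


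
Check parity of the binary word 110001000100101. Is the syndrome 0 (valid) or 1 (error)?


Syndrome = XOR of all bits = 1 XOR 1 XOR 0 XOR 0 XOR 0 XOR 1 XOR 0 XOR 0 XOR 0 XOR 1 XOR 0 XOR 0 XOR 1 XOR 0 XOR 1 = 0

0


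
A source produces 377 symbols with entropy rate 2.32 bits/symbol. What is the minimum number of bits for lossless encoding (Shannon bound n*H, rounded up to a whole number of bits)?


Minimum bits >= n * H = 377 * 2.32 = 874.64, rounded up to a whole number of bits = 875

875 bits


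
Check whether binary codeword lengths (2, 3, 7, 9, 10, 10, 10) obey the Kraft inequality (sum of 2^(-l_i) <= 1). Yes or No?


Kraft sum = sum(2^(-l_i)) = 0.3877, need <= 1. Result: satisfied (a binary prefix-free code with these lengths exists)

Yes


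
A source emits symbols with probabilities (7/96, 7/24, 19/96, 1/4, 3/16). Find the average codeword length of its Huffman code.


Huffman construction (repeatedly merge the two least-probable nodes; each merge adds 1 bit to every symbol beneath it): 7/96 + 3/16 = 25/96; 19/96 + 1/4 = 43/96; 25/96 + 7/24 = 53/96; 43/96 + 53/96 = 1. Resulting codeword lengths (in the order the probabilities were given): (3, 2, 2, 2, 3). L_avg = sum(p_i * l_i) = 7/96*3 + 7/24*2 + 19/96*2 + 1/4*2 + 3/16*3 = 217/96 = 2.2604

2.2604 bits


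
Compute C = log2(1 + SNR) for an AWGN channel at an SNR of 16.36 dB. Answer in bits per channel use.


SNR_linear = 10^(16.36/10) = 43.2514; C = log2(1 + SNR_linear) = log2(1 + 43.2514) = 5.4677

5.4677 bits/channel use


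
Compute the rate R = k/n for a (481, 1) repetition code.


Rate = k/n = 1/481

1/481


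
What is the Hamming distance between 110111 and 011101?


Count differing positions: ^ . ^ . ^ . = 3 differences

3


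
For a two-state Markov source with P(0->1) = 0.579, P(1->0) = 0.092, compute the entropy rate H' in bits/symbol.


Stationary distribution: pi_0 = p10/(p01+p10) = 0.1371, pi_1 = 0.8629. Entropy rate H' = pi_0*H(p01) + pi_1*H(p10) = 0.1371*0.9819 + 0.8629*0.4431 = 0.517

0.517 bits/symbol


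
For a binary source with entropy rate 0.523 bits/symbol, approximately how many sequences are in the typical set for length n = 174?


log2|A_typical| = nH = 174 * 0.523 = 91.002, so |A_typical| ~ 2^91.002 = 2.479e+27

2.479e+27


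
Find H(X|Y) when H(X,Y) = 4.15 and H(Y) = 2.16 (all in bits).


H(X|Y) = H(X,Y) - H(Y) = 4.15 - 2.16 = 1.99

1.99 bits


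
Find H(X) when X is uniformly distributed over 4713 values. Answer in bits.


H = log2(n) = log2(4713) = 12.2024

12.2024 bits


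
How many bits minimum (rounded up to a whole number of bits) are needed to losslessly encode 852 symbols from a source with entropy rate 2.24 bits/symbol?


Minimum bits >= n * H = 852 * 2.24 = 1908.48, rounded up to a whole number of bits = 1909

1909 bits


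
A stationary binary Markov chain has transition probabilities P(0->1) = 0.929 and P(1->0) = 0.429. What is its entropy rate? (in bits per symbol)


Stationary distribution: pi_0 = p10/(p01+p10) = 0.3159, pi_1 = 0.6841. Entropy rate H' = pi_0*H(p01) + pi_1*H(p10) = 0.3159*0.3696 + 0.6841*0.9854 = 0.7909

0.7909 bits/symbol


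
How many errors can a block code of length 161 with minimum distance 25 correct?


Correction capability = floor((d-1)/2) = floor((25-1)/2) = 12

12 errors


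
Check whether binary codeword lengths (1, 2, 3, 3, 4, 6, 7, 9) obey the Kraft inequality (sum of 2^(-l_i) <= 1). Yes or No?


Kraft sum = sum(2^(-l_i)) = 1.0879, need <= 1. Result: violated (a binary prefix-free code with these lengths cannot exist)

No


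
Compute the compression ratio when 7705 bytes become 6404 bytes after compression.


Ratio = original / compressed = 7705 / 6404 = 1.2032

1.2032


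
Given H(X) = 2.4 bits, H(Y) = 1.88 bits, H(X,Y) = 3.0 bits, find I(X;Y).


I(X;Y) = H(X) + H(Y) - H(X,Y) = 2.4 + 1.88 - 3.0 = 1.28

1.28 bits


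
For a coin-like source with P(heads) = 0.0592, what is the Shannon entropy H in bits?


H = -p*log2(p) - (1-p)*log2(1-p). -0.0592*log2(0.0592) = 0.241433; -0.9408*log2(0.9408) = 0.082828. H = 0.241433 + 0.082828 = 0.3243

0.3243 bits


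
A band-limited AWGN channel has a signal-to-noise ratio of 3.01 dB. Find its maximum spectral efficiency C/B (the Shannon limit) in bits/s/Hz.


SNR_linear = 10^(3.01/10) = 1.9999; C/B = log2(1 + SNR_linear) = log2(1 + 1.9999) = 1.5849

1.5849 bits/s/Hz


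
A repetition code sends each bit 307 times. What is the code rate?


Rate = k/n = 1/307

1/307


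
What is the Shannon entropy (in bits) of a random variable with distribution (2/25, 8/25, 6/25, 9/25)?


H = -sum(p_i * log2(p_i)). Terms: -(2/25)*log2(2/25) = 0.291508; -(8/25)*log2(8/25) = 0.526034; -(6/25)*log2(6/25) = 0.494134; -(9/25)*log2(9/25) = 0.530615. H = 0.291508 + 0.526034 + 0.494134 + 0.530615 = 1.8423

1.8423 bits
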